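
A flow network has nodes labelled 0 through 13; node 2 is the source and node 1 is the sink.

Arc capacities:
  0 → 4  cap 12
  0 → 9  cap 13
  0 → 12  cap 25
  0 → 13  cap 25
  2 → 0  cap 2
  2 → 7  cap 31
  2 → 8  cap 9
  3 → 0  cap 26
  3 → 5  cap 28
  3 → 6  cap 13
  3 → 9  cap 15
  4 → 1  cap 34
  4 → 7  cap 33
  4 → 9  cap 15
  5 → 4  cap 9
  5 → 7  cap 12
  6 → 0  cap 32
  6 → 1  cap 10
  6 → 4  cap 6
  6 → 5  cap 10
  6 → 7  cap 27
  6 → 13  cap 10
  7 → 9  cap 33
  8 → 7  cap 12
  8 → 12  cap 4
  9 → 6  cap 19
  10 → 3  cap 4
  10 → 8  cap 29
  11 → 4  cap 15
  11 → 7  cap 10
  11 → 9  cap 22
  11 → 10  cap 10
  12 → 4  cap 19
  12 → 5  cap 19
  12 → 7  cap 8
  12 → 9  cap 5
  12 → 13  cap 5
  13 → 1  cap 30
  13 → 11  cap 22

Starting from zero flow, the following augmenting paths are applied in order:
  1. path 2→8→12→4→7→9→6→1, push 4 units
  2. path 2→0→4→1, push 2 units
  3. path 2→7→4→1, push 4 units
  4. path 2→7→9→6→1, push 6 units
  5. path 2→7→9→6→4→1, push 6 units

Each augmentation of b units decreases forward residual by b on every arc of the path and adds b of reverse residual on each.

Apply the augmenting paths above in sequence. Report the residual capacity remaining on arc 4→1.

Residual capacity of (4,1): 22

after path 1 (2→8→12→4→7→9→6→1, push 4): res(4,1)=34
after path 2 (2→0→4→1, push 2): res(4,1)=32
after path 3 (2→7→4→1, push 4): res(4,1)=28
after path 4 (2→7→9→6→1, push 6): res(4,1)=28
after path 5 (2→7→9→6→4→1, push 6): res(4,1)=22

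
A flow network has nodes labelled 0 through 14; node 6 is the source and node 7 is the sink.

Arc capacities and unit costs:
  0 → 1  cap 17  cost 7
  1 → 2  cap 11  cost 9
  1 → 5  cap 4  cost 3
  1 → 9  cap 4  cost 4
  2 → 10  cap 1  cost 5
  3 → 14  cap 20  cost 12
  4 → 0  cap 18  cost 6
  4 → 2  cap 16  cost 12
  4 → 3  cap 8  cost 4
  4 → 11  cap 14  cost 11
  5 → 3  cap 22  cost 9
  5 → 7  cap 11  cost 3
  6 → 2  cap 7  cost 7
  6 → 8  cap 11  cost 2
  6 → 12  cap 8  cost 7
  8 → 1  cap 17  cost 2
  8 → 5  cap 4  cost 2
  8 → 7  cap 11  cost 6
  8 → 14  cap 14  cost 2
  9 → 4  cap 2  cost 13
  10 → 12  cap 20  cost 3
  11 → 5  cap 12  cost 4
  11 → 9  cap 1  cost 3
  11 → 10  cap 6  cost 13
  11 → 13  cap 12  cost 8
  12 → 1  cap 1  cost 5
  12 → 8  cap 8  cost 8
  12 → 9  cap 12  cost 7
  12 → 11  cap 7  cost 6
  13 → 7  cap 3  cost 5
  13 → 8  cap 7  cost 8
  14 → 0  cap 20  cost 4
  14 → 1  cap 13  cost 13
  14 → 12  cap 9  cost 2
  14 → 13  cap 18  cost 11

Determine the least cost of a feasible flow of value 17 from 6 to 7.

Minimum cost for 17 units: 202

shortest-cost path #1: 6→8→5→7 push 4 @ unit cost 7 (adds 28)
shortest-cost path #2: 6→8→7 push 7 @ unit cost 8 (adds 56)
shortest-cost path #3: 6→12→1→5→7 push 1 @ unit cost 18 (adds 18)
shortest-cost path #4: 6→12→11→5→7 push 5 @ unit cost 20 (adds 100)
total cost = 202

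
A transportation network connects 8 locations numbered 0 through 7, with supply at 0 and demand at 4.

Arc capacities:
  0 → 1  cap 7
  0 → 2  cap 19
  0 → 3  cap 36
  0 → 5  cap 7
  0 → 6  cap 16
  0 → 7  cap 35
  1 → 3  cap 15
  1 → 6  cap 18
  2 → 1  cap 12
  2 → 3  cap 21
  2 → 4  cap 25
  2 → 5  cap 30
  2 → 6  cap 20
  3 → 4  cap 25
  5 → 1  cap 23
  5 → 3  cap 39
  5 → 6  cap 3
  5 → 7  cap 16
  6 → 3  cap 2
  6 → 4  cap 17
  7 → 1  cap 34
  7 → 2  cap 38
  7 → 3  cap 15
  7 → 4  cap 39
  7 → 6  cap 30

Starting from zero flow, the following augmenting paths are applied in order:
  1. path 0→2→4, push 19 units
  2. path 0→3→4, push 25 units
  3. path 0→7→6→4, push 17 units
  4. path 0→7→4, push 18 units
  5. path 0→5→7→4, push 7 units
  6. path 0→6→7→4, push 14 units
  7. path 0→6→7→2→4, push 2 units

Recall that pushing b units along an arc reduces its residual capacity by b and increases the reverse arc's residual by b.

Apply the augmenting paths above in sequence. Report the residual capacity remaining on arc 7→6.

Residual capacity of (7,6): 29

after path 1 (0→2→4, push 19): res(7,6)=30
after path 2 (0→3→4, push 25): res(7,6)=30
after path 3 (0→7→6→4, push 17): res(7,6)=13
after path 4 (0→7→4, push 18): res(7,6)=13
after path 5 (0→5→7→4, push 7): res(7,6)=13
after path 6 (0→6→7→4, push 14): res(7,6)=27
after path 7 (0→6→7→2→4, push 2): res(7,6)=29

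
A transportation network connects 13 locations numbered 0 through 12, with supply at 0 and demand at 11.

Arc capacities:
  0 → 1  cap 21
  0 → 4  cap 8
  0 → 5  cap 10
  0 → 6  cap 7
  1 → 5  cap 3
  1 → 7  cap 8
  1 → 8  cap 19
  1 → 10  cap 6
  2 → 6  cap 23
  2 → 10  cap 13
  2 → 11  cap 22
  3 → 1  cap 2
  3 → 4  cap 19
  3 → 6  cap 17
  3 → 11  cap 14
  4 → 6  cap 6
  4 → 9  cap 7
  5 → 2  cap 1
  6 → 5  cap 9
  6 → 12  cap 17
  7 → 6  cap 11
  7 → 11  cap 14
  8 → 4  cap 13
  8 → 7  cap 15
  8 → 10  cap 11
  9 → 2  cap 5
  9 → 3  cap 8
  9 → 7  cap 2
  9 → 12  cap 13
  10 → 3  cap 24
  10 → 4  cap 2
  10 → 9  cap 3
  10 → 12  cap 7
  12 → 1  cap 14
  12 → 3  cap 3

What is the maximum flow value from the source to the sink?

Maximum flow value: 34

augment #1: 0→1→7→11 bottleneck 8, total now 8
augment #2: 0→5→2→11 bottleneck 1, total now 9
augment #3: 0→1→8→7→11 bottleneck 6, total now 15
augment #4: 0→1→10→3→11 bottleneck 6, total now 21
augment #5: 0→4→9→2→11 bottleneck 5, total now 26
augment #6: 0→4→9→3→11 bottleneck 2, total now 28
augment #7: 0→6→12→3→11 bottleneck 3, total now 31
augment #8: 0→1→8→10→3→11 bottleneck 1, total now 32
augment #9: 0→6→12→1→8→10→3→11 bottleneck 2, total now 34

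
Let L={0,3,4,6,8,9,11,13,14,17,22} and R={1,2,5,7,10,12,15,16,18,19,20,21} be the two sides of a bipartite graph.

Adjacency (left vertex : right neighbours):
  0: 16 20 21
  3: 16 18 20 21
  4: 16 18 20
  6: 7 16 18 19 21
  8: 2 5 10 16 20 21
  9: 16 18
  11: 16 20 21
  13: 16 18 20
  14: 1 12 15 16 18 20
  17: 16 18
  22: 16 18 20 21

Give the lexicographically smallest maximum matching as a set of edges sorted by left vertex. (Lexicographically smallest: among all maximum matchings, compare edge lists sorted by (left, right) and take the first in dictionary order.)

|M| = 7 (so the lex-smallest maximum matching has 7 edges)
process left vertices in ascending order; for each, take the smallest-labelled available neighbour that still permits 7 edges overall, or leave it unmatched if none does
lex-smallest matching: {0-16, 3-18, 4-20, 6-7, 8-2, 11-21, 14-1}

Lex-smallest maximum matching: {(0,16), (3,18), (4,20), (6,7), (8,2), (11,21), (14,1)}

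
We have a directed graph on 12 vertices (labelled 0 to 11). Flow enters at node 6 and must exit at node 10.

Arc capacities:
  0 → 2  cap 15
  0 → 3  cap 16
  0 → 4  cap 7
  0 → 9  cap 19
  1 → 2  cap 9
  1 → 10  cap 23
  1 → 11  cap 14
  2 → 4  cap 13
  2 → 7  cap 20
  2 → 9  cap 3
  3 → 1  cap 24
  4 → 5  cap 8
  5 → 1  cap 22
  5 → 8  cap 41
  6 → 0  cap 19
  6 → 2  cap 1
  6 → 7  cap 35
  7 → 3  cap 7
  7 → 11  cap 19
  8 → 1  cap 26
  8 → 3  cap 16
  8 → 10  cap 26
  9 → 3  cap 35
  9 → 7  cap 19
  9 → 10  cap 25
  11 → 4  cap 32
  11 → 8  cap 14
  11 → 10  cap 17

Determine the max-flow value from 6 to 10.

augment #1: 6→0→9→10 bottleneck 19, total now 19
augment #2: 6→2→9→10 bottleneck 1, total now 20
augment #3: 6→7→11→10 bottleneck 17, total now 37
augment #4: 6→7→3→1→10 bottleneck 7, total now 44
augment #5: 6→7→11→8→10 bottleneck 2, total now 46

Maximum flow value: 46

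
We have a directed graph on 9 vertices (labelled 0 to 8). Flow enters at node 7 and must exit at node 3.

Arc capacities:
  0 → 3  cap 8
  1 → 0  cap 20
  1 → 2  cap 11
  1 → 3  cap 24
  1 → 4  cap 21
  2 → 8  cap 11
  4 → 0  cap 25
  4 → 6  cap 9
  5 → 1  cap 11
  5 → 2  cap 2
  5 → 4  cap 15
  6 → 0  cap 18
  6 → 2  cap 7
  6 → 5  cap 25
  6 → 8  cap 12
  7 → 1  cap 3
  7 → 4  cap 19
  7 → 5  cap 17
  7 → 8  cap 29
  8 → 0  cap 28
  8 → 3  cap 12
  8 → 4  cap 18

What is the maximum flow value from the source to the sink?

Maximum flow value: 34

augment #1: 7→1→3 bottleneck 3, total now 3
augment #2: 7→8→3 bottleneck 12, total now 15
augment #3: 7→4→0→3 bottleneck 8, total now 23
augment #4: 7→5→1→3 bottleneck 11, total now 34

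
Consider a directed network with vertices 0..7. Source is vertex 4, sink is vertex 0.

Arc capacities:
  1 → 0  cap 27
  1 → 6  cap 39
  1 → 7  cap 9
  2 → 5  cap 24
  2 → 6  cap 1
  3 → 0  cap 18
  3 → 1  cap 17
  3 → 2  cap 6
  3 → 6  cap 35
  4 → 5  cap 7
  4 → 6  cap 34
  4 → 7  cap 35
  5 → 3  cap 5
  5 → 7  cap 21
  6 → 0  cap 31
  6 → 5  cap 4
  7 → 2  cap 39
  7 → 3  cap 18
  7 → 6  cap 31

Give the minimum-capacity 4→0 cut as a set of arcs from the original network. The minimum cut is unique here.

Min-cut arcs: {(5,3), (6,0), (7,3)} (total capacity 54)

augment #1: 4→6→0 push 31
augment #2: 4→5→3→0 push 5
augment #3: 4→7→3→0 push 13
augment #4: 4→7→3→1→0 push 5
max flow = 54; residual-reachable set from 4 gives S-side
cut edges (S→T): {(5,3), (6,0), (7,3)} total cap 54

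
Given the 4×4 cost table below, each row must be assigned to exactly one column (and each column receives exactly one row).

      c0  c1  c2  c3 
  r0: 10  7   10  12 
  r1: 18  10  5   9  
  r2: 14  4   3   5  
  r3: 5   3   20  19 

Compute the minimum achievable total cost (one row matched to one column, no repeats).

optimal assignment: row0→col1 (cost 7), row1→col2 (cost 5), row2→col3 (cost 5), row3→col0 (cost 5)
total = 7 + 5 + 5 + 5 = 22

Minimum assignment cost: 22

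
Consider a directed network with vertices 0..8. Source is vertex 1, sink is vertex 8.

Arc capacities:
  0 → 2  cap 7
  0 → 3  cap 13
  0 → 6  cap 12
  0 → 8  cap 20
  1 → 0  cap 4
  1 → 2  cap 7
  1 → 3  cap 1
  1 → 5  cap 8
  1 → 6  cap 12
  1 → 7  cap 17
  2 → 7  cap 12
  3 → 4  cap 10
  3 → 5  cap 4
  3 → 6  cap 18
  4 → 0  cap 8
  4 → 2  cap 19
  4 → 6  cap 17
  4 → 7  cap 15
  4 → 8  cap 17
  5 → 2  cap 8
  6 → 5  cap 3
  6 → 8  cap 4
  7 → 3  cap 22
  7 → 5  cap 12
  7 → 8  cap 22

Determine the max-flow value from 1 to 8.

Maximum flow value: 38

augment #1: 1→0→8 bottleneck 4, total now 4
augment #2: 1→6→8 bottleneck 4, total now 8
augment #3: 1→7→8 bottleneck 17, total now 25
augment #4: 1→2→7→8 bottleneck 5, total now 30
augment #5: 1→3→4→8 bottleneck 1, total now 31
augment #6: 1→2→7→3→4→8 bottleneck 2, total now 33
augment #7: 1→5→2→7→3→4→8 bottleneck 5, total now 38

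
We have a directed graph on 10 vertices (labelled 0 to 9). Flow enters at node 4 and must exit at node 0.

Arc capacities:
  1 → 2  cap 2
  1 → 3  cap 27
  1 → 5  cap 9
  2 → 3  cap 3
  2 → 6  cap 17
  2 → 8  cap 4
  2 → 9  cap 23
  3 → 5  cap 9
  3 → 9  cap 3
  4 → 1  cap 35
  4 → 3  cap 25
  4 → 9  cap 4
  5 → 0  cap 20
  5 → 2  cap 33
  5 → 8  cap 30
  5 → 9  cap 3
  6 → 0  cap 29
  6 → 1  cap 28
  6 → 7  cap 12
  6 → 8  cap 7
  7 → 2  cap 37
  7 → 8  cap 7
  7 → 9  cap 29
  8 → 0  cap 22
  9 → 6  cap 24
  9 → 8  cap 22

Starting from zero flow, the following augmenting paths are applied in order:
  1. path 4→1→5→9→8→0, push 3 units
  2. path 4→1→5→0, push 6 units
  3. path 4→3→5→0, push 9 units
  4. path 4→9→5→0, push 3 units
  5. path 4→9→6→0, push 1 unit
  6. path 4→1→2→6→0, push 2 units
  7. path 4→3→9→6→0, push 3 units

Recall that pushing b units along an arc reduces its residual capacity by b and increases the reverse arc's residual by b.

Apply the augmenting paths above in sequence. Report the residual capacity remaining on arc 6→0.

after path 1 (4→1→5→9→8→0, push 3): res(6,0)=29
after path 2 (4→1→5→0, push 6): res(6,0)=29
after path 3 (4→3→5→0, push 9): res(6,0)=29
after path 4 (4→9→5→0, push 3): res(6,0)=29
after path 5 (4→9→6→0, push 1): res(6,0)=28
after path 6 (4→1→2→6→0, push 2): res(6,0)=26
after path 7 (4→3→9→6→0, push 3): res(6,0)=23

Residual capacity of (6,0): 23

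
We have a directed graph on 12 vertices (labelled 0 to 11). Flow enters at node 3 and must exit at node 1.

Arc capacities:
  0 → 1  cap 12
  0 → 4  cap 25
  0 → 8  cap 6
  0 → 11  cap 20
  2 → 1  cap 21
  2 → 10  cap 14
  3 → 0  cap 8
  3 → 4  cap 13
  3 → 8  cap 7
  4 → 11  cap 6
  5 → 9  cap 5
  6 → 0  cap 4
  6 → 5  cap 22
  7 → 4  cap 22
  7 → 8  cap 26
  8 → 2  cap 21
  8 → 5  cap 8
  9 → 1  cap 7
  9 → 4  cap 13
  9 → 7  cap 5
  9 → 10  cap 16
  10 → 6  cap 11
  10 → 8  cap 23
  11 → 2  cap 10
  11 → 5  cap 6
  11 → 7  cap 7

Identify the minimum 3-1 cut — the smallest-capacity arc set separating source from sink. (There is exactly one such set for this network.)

augment #1: 3→0→1 push 8
augment #2: 3→8→2→1 push 7
augment #3: 3→4→11→2→1 push 6
max flow = 21; residual-reachable set from 3 gives S-side
cut edges (S→T): {(3,0), (3,8), (4,11)} total cap 21

Min-cut arcs: {(3,0), (3,8), (4,11)} (total capacity 21)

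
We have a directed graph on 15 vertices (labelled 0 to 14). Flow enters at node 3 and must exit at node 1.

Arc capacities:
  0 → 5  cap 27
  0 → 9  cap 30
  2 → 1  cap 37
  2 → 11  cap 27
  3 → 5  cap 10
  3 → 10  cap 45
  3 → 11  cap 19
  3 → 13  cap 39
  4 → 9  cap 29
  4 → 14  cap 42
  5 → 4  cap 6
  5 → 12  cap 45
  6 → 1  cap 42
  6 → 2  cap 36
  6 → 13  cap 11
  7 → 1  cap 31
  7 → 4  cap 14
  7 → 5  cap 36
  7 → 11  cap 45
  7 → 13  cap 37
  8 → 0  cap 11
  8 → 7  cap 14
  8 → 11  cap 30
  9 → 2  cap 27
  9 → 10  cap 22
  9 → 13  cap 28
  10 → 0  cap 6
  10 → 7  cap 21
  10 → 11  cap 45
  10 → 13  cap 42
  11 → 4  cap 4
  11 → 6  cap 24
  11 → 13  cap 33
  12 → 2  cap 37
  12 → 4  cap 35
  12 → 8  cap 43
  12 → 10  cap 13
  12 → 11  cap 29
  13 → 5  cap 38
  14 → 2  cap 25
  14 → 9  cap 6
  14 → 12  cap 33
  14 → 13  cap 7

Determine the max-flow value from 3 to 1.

Maximum flow value: 92

augment #1: 3→10→7→1 bottleneck 21, total now 21
augment #2: 3→11→6→1 bottleneck 19, total now 40
augment #3: 3→5→12→2→1 bottleneck 10, total now 50
augment #4: 3→10→11→6→1 bottleneck 5, total now 55
augment #5: 3→10→0→9→2→1 bottleneck 6, total now 61
augment #6: 3→13→5→12→2→1 bottleneck 21, total now 82
augment #7: 3→13→5→12→8→7→1 bottleneck 10, total now 92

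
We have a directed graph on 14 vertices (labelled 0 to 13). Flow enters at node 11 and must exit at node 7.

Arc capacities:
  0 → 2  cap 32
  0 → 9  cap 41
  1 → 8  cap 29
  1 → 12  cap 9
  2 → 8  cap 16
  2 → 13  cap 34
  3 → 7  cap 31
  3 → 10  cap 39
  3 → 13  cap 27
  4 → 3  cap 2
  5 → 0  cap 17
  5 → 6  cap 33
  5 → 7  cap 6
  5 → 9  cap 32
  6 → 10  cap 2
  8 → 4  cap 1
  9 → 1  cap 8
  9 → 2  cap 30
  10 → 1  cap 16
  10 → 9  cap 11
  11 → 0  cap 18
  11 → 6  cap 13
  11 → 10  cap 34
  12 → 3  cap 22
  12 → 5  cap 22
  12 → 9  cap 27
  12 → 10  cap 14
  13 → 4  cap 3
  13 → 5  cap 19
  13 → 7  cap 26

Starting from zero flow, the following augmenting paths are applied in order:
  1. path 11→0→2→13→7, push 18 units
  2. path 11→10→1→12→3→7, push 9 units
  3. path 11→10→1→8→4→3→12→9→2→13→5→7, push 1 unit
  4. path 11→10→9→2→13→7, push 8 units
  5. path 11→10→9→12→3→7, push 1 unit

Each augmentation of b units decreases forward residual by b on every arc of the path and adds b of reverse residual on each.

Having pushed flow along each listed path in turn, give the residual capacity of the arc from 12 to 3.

Residual capacity of (12,3): 13

after path 1 (11→0→2→13→7, push 18): res(12,3)=22
after path 2 (11→10→1→12→3→7, push 9): res(12,3)=13
after path 3 (11→10→1→8→4→3→12→9→2→13→5→7, push 1): res(12,3)=14
after path 4 (11→10→9→2→13→7, push 8): res(12,3)=14
after path 5 (11→10→9→12→3→7, push 1): res(12,3)=13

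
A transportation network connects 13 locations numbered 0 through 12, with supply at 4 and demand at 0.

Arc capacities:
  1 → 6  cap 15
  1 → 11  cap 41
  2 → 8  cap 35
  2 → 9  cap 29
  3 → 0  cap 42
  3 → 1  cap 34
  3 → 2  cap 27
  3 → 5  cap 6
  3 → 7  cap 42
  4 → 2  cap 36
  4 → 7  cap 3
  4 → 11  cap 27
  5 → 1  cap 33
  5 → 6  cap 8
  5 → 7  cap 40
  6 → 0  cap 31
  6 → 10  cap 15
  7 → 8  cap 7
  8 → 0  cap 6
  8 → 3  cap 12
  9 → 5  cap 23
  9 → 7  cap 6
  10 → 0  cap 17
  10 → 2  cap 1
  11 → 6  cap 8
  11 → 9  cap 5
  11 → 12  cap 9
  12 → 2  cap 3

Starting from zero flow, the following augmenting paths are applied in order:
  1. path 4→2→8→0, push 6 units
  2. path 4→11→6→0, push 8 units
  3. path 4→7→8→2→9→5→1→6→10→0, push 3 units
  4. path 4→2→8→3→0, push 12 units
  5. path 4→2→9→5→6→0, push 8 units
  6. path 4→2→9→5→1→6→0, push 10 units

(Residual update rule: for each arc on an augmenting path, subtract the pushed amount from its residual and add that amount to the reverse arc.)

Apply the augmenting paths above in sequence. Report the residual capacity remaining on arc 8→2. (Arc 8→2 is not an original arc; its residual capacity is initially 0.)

Residual capacity of (8,2): 15

after path 1 (4→2→8→0, push 6): res(8,2)=6
after path 2 (4→11→6→0, push 8): res(8,2)=6
after path 3 (4→7→8→2→9→5→1→6→10→0, push 3): res(8,2)=3
after path 4 (4→2→8→3→0, push 12): res(8,2)=15
after path 5 (4→2→9→5→6→0, push 8): res(8,2)=15
after path 6 (4→2→9→5→1→6→0, push 10): res(8,2)=15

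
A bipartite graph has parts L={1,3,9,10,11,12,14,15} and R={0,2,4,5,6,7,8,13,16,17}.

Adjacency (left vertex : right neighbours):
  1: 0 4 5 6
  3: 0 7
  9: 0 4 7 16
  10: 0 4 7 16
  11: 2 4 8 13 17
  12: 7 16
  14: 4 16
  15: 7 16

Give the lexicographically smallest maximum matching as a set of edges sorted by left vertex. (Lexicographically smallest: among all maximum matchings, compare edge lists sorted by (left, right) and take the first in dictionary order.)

Lex-smallest maximum matching: {(1,5), (3,0), (9,4), (10,7), (11,2), (12,16)}

|M| = 6 (so the lex-smallest maximum matching has 6 edges)
process left vertices in ascending order; for each, take the smallest-labelled available neighbour that still permits 6 edges overall, or leave it unmatched if none does
lex-smallest matching: {1-5, 3-0, 9-4, 10-7, 11-2, 12-16}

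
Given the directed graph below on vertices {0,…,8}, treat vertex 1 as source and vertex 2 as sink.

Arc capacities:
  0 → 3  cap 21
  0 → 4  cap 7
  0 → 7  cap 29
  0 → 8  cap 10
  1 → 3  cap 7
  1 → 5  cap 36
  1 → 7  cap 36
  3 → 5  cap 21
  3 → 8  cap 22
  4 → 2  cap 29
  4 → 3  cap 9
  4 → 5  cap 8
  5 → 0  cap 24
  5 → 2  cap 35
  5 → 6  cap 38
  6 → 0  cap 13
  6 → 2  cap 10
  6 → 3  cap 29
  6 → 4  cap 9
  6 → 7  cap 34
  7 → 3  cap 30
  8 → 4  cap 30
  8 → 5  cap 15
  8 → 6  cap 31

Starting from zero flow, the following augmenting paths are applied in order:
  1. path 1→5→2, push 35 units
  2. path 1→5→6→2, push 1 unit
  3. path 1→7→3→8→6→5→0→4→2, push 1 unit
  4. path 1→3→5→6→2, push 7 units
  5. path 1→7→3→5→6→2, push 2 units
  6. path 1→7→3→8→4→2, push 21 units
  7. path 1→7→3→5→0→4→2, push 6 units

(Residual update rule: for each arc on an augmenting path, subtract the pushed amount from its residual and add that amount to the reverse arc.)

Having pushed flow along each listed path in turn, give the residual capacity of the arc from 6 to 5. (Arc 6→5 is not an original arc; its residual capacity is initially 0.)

after path 1 (1→5→2, push 35): res(6,5)=0
after path 2 (1→5→6→2, push 1): res(6,5)=1
after path 3 (1→7→3→8→6→5→0→4→2, push 1): res(6,5)=0
after path 4 (1→3→5→6→2, push 7): res(6,5)=7
after path 5 (1→7→3→5→6→2, push 2): res(6,5)=9
after path 6 (1→7→3→8→4→2, push 21): res(6,5)=9
after path 7 (1→7→3→5→0→4→2, push 6): res(6,5)=9

Residual capacity of (6,5): 9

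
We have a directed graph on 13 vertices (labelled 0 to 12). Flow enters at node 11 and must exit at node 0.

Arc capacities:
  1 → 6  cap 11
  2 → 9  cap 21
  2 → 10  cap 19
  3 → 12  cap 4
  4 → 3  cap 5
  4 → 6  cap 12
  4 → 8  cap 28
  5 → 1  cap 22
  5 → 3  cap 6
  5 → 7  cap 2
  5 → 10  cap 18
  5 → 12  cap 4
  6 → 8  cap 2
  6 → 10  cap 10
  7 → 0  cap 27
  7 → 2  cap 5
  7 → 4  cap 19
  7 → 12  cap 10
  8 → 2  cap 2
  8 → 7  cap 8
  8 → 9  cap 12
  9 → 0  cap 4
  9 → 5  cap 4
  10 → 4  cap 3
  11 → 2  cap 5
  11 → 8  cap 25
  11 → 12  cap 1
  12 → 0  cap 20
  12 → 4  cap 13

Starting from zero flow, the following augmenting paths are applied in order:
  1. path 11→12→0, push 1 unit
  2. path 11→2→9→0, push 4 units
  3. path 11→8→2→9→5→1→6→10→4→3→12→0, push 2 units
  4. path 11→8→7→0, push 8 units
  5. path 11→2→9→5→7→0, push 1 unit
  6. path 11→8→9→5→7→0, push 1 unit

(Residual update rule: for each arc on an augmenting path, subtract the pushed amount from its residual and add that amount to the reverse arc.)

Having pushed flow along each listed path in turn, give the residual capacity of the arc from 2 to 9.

Residual capacity of (2,9): 14

after path 1 (11→12→0, push 1): res(2,9)=21
after path 2 (11→2→9→0, push 4): res(2,9)=17
after path 3 (11→8→2→9→5→1→6→10→4→3→12→0, push 2): res(2,9)=15
after path 4 (11→8→7→0, push 8): res(2,9)=15
after path 5 (11→2→9→5→7→0, push 1): res(2,9)=14
after path 6 (11→8→9→5→7→0, push 1): res(2,9)=14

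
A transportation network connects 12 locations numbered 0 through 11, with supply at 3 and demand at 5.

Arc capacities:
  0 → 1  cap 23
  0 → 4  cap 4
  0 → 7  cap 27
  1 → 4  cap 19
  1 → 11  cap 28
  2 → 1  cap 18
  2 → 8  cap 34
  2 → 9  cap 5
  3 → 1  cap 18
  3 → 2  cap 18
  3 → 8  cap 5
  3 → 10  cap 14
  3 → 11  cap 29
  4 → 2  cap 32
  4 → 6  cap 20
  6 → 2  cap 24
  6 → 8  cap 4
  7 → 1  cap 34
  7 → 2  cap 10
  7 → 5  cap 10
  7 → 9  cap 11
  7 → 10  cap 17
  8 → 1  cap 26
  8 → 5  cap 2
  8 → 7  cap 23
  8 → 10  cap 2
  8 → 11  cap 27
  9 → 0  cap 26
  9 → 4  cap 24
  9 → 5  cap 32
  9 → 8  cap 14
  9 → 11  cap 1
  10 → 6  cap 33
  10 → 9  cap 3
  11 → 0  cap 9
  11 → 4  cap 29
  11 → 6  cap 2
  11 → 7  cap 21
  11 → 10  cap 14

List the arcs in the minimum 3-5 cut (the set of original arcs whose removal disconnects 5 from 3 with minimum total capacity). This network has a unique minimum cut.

augment #1: 3→8→5 push 2
augment #2: 3→2→9→5 push 5
augment #3: 3→8→7→5 push 3
augment #4: 3→10→9→5 push 3
augment #5: 3→11→7→5 push 7
augment #6: 3→11→7→9→5 push 11
max flow = 31; residual-reachable set from 3 gives S-side
cut edges (S→T): {(2,9), (7,5), (7,9), (8,5), (10,9)} total cap 31

Min-cut arcs: {(2,9), (7,5), (7,9), (8,5), (10,9)} (total capacity 31)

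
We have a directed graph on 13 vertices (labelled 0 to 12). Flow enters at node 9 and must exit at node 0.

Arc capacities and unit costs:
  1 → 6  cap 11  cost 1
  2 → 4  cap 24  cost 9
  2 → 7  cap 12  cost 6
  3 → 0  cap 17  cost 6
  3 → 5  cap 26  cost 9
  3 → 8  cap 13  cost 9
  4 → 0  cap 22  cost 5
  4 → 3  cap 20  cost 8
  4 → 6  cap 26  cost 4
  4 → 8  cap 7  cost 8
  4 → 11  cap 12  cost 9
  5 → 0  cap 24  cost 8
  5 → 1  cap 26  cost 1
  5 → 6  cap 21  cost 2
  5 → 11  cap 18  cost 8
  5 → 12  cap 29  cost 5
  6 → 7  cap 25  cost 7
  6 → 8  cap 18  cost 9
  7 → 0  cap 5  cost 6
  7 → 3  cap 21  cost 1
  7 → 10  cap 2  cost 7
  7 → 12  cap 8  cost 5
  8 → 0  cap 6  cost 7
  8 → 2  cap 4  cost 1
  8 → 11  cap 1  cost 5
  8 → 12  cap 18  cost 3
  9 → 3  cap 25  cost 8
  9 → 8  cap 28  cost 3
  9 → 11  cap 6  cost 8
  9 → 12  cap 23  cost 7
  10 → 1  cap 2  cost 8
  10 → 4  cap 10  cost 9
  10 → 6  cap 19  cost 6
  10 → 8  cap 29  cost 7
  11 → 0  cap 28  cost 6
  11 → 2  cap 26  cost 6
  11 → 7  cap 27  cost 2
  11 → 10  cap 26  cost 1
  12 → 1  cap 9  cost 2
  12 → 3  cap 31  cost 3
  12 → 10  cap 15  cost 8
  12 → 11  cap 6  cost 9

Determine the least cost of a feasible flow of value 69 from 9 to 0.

shortest-cost path #1: 9→8→0 push 6 @ unit cost 10 (adds 60)
shortest-cost path #2: 9→11→0 push 6 @ unit cost 14 (adds 84)
shortest-cost path #3: 9→3→0 push 17 @ unit cost 14 (adds 238)
shortest-cost path #4: 9→8→11→0 push 1 @ unit cost 14 (adds 14)
shortest-cost path #5: 9→8→2→7→0 push 4 @ unit cost 16 (adds 64)
shortest-cost path #6: 9→8→12→11→0 push 6 @ unit cost 21 (adds 126)
shortest-cost path #7: 9→8→12→1→6→7→0 push 1 @ unit cost 22 (adds 22)
shortest-cost path #8: 9→8→12→1→6→7→2→4→0 push 4 @ unit cost 24 (adds 96)
shortest-cost path #9: 9→3→5→0 push 8 @ unit cost 25 (adds 200)
shortest-cost path #10: 9→8→12→3→5→0 push 6 @ unit cost 26 (adds 156)
shortest-cost path #11: 9→12→3→5→0 push 10 @ unit cost 27 (adds 270)
total cost = 1330

Minimum cost for 69 units: 1330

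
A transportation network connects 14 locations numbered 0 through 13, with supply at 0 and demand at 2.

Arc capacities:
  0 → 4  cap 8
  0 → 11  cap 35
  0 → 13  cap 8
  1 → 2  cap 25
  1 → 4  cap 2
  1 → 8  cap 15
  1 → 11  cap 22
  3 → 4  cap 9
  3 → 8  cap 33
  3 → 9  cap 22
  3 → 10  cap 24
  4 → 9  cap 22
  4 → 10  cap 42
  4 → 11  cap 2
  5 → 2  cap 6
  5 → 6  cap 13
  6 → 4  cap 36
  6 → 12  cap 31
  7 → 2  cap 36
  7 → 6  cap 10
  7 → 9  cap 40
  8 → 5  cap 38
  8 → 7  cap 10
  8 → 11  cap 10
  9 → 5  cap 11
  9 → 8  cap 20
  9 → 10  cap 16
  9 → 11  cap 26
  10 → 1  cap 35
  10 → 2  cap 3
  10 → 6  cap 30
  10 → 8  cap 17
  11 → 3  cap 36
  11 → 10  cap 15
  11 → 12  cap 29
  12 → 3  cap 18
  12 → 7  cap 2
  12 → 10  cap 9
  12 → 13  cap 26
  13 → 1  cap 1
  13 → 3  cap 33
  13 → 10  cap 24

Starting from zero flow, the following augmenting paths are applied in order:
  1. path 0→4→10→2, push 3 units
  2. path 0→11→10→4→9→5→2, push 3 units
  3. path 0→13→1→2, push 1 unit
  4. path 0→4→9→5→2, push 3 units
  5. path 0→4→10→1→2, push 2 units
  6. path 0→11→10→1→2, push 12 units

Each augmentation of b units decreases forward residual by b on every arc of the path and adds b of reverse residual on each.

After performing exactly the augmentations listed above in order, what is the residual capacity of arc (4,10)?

Residual capacity of (4,10): 40

after path 1 (0→4→10→2, push 3): res(4,10)=39
after path 2 (0→11→10→4→9→5→2, push 3): res(4,10)=42
after path 3 (0→13→1→2, push 1): res(4,10)=42
after path 4 (0→4→9→5→2, push 3): res(4,10)=42
after path 5 (0→4→10→1→2, push 2): res(4,10)=40
after path 6 (0→11→10→1→2, push 12): res(4,10)=40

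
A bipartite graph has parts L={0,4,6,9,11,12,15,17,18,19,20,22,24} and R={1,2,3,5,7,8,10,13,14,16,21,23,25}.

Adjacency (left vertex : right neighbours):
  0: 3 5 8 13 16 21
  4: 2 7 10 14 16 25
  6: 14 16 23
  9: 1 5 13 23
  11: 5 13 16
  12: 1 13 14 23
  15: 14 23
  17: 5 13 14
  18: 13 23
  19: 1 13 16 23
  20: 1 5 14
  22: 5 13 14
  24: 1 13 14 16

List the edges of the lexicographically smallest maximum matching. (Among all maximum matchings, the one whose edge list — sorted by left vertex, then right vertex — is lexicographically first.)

|M| = 8 (so the lex-smallest maximum matching has 8 edges)
process left vertices in ascending order; for each, take the smallest-labelled available neighbour that still permits 8 edges overall, or leave it unmatched if none does
lex-smallest matching: {0-3, 4-2, 6-14, 9-1, 11-5, 12-13, 15-23, 19-16}

Lex-smallest maximum matching: {(0,3), (4,2), (6,14), (9,1), (11,5), (12,13), (15,23), (19,16)}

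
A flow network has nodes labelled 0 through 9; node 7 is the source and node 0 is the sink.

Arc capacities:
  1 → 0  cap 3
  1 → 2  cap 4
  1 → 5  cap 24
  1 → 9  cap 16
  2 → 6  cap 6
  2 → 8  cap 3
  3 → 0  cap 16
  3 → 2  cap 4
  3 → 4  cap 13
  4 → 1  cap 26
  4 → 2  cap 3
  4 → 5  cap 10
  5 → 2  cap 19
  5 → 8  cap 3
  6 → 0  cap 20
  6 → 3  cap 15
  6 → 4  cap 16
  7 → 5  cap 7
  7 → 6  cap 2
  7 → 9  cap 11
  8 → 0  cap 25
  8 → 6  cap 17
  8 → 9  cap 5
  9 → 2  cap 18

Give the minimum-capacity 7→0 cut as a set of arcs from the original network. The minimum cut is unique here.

Min-cut arcs: {(2,6), (2,8), (5,8), (7,6)} (total capacity 14)

augment #1: 7→6→0 push 2
augment #2: 7→5→8→0 push 3
augment #3: 7→5→2→6→0 push 4
augment #4: 7→9→2→6→0 push 2
augment #5: 7→9→2→8→0 push 3
max flow = 14; residual-reachable set from 7 gives S-side
cut edges (S→T): {(2,6), (2,8), (5,8), (7,6)} total cap 14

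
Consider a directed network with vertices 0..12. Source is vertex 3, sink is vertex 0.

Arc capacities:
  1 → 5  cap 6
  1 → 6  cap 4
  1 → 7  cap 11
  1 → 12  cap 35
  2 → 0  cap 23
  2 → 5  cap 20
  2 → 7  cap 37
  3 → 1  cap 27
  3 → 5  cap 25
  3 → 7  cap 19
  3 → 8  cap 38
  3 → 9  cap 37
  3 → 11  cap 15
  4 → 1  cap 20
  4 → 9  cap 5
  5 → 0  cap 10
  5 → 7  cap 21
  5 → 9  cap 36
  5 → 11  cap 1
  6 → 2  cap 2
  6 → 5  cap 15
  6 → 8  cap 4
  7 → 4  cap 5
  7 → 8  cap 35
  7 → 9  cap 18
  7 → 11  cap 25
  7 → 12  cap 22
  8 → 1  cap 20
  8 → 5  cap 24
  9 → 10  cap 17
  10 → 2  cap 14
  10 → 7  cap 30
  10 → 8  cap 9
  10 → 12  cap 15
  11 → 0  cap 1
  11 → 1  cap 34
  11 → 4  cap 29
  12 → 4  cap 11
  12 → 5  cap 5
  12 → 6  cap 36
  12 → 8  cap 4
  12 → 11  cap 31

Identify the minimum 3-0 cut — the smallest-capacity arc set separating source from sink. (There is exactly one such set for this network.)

Min-cut arcs: {(5,0), (6,2), (10,2), (11,0)} (total capacity 27)

augment #1: 3→5→0 push 10
augment #2: 3→11→0 push 1
augment #3: 3→1→6→2→0 push 2
augment #4: 3→9→10→2→0 push 14
max flow = 27; residual-reachable set from 3 gives S-side
cut edges (S→T): {(5,0), (6,2), (10,2), (11,0)} total cap 27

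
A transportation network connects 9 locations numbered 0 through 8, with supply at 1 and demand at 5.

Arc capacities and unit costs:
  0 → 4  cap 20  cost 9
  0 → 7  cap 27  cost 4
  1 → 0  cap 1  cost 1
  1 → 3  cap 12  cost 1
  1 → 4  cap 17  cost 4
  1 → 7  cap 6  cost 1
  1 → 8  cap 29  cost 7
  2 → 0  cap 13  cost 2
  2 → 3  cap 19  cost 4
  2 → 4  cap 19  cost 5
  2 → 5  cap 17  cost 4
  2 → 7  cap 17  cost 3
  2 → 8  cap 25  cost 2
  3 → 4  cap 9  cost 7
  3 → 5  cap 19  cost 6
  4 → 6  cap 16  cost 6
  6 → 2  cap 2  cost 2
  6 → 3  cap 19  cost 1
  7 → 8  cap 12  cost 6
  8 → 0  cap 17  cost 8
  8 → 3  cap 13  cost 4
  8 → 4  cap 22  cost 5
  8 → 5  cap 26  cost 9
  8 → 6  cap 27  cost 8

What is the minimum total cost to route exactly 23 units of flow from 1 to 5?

shortest-cost path #1: 1→3→5 push 12 @ unit cost 7 (adds 84)
shortest-cost path #2: 1→8→5 push 11 @ unit cost 16 (adds 176)
total cost = 260

Minimum cost for 23 units: 260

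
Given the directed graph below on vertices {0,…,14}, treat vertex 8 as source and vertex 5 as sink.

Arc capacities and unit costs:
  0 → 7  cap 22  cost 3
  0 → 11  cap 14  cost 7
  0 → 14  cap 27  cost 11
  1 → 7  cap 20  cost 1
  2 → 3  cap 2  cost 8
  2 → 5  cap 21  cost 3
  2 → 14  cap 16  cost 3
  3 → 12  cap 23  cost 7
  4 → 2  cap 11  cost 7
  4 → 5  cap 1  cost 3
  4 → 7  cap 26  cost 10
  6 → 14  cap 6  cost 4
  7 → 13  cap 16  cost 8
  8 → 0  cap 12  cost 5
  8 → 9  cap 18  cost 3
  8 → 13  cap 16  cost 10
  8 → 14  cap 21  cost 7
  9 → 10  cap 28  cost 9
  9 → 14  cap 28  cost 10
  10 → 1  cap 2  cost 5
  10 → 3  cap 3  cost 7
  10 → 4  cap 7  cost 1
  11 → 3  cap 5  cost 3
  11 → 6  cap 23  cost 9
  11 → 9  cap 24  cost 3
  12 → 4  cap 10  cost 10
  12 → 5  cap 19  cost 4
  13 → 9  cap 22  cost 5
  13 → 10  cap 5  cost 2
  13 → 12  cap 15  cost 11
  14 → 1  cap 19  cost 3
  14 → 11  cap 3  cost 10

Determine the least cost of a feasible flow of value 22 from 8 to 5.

shortest-cost path #1: 8→9→10→4→5 push 1 @ unit cost 16 (adds 16)
shortest-cost path #2: 8→9→10→4→2→5 push 6 @ unit cost 23 (adds 138)
shortest-cost path #3: 8→13→12→5 push 15 @ unit cost 25 (adds 375)
total cost = 529

Minimum cost for 22 units: 529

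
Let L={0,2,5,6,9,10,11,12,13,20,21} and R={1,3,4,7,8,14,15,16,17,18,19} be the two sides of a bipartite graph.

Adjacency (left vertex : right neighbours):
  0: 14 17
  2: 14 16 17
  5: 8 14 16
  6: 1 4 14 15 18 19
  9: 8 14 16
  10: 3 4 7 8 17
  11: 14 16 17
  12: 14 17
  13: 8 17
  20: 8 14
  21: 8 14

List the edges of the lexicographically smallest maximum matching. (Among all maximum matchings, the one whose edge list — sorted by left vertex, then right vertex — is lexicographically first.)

|M| = 6 (so the lex-smallest maximum matching has 6 edges)
process left vertices in ascending order; for each, take the smallest-labelled available neighbour that still permits 6 edges overall, or leave it unmatched if none does
lex-smallest matching: {0-14, 2-16, 5-8, 6-1, 10-3, 11-17}

Lex-smallest maximum matching: {(0,14), (2,16), (5,8), (6,1), (10,3), (11,17)}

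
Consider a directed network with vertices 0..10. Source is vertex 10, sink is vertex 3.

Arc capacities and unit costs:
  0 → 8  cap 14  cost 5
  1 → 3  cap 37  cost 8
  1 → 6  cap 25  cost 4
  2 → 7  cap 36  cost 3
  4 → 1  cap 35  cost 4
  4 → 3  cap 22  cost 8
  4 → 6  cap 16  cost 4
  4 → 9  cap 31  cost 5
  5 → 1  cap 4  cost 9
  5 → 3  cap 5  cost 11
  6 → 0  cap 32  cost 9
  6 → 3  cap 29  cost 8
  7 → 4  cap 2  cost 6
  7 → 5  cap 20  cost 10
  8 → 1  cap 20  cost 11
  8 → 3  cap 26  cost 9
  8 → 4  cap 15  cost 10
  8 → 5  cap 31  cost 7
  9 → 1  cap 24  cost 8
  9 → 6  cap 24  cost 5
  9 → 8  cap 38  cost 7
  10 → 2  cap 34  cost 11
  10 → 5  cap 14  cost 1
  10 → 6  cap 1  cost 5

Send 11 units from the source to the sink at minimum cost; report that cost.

shortest-cost path #1: 10→5→3 push 5 @ unit cost 12 (adds 60)
shortest-cost path #2: 10→6→3 push 1 @ unit cost 13 (adds 13)
shortest-cost path #3: 10→5→1→3 push 4 @ unit cost 18 (adds 72)
shortest-cost path #4: 10→2→7→4→3 push 1 @ unit cost 28 (adds 28)
total cost = 173

Minimum cost for 11 units: 173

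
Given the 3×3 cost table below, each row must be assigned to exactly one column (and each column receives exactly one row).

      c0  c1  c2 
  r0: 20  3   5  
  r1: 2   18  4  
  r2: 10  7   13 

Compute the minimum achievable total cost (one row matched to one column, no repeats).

Minimum assignment cost: 14

optimal assignment: row0→col2 (cost 5), row1→col0 (cost 2), row2→col1 (cost 7)
total = 5 + 2 + 7 = 14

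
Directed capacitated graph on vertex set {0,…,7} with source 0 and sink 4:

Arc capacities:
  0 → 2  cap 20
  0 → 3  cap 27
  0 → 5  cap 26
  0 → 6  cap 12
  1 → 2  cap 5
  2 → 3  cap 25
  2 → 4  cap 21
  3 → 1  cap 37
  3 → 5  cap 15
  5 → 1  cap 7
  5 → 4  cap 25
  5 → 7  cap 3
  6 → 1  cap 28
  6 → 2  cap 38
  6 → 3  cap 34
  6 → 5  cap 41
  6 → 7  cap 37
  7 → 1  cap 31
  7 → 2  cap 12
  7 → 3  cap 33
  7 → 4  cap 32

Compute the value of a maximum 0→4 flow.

Maximum flow value: 61

augment #1: 0→2→4 bottleneck 20, total now 20
augment #2: 0→5→4 bottleneck 25, total now 45
augment #3: 0→5→7→4 bottleneck 1, total now 46
augment #4: 0→6→2→4 bottleneck 1, total now 47
augment #5: 0→6→7→4 bottleneck 11, total now 58
augment #6: 0→3→5→7→4 bottleneck 2, total now 60
augment #7: 0→3→1→2→6→7→4 bottleneck 1, total now 61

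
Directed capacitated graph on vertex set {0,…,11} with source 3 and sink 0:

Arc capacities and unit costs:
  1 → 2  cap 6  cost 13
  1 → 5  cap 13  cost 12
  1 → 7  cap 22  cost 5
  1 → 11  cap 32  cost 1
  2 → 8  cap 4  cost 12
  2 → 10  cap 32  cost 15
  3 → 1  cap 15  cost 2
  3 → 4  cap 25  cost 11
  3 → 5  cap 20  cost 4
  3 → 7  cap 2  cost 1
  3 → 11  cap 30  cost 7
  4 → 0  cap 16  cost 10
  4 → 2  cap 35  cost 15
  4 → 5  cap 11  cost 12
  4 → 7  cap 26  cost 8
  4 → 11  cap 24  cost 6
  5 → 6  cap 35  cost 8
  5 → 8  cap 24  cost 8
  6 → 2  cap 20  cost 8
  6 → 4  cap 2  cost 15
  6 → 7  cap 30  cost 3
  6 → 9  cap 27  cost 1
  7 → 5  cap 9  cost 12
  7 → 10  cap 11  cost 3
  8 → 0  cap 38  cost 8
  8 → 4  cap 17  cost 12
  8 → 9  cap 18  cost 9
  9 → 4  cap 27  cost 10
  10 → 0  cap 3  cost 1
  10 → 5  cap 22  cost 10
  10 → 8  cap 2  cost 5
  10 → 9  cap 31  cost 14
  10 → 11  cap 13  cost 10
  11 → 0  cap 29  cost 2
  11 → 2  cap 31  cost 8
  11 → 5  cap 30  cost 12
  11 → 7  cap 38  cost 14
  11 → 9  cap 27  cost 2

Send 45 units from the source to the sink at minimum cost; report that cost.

Minimum cost for 45 units: 486

shortest-cost path #1: 3→7→10→0 push 2 @ unit cost 5 (adds 10)
shortest-cost path #2: 3→1→11→0 push 15 @ unit cost 5 (adds 75)
shortest-cost path #3: 3→11→0 push 14 @ unit cost 9 (adds 126)
shortest-cost path #4: 3→11→1→7→10→0 push 1 @ unit cost 15 (adds 15)
shortest-cost path #5: 3→5→8→0 push 13 @ unit cost 20 (adds 260)
total cost = 486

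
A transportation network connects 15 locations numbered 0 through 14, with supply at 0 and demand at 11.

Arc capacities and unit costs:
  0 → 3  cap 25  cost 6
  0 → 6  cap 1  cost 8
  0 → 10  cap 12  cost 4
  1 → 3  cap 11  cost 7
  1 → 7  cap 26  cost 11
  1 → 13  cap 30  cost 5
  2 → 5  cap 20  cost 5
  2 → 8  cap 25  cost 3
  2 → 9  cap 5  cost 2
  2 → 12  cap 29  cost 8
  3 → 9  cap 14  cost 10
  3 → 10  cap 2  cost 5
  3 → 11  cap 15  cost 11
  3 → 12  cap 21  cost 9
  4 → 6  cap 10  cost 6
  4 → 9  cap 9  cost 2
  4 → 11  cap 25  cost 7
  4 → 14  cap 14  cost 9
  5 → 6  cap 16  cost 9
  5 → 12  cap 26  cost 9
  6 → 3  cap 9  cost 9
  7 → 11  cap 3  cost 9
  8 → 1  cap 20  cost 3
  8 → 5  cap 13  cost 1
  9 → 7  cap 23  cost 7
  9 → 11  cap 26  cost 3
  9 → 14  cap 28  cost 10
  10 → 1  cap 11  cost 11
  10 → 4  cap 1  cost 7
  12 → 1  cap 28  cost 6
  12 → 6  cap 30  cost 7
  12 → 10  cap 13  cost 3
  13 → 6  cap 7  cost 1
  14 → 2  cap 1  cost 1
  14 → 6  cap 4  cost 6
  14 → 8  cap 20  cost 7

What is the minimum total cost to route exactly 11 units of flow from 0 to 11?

Minimum cost for 11 units: 186

shortest-cost path #1: 0→10→4→9→11 push 1 @ unit cost 16 (adds 16)
shortest-cost path #2: 0→3→11 push 10 @ unit cost 17 (adds 170)
total cost = 186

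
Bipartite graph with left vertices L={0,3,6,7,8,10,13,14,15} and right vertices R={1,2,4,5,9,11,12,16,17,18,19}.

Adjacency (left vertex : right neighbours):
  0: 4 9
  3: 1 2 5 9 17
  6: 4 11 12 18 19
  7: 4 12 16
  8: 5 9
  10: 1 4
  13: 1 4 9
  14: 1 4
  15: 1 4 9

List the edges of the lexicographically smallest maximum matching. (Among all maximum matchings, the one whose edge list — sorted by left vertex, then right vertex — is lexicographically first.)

Lex-smallest maximum matching: {(0,4), (3,2), (6,11), (7,12), (8,5), (10,1), (13,9)}

|M| = 7 (so the lex-smallest maximum matching has 7 edges)
process left vertices in ascending order; for each, take the smallest-labelled available neighbour that still permits 7 edges overall, or leave it unmatched if none does
lex-smallest matching: {0-4, 3-2, 6-11, 7-12, 8-5, 10-1, 13-9}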